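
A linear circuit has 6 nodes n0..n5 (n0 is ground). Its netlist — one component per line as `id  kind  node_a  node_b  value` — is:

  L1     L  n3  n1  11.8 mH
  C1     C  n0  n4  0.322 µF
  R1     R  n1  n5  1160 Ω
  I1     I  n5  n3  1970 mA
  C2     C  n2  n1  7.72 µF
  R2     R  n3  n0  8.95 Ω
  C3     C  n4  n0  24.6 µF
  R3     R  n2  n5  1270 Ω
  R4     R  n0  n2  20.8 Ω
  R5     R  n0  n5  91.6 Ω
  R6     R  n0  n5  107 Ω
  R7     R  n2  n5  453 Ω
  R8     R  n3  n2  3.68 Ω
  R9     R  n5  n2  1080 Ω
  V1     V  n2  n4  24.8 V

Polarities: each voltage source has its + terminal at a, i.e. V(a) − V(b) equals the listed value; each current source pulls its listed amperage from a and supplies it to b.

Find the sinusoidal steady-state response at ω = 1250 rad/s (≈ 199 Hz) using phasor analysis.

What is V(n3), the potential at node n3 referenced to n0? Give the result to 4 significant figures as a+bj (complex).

11.18+2.659j V

MNA unknowns: 5 node voltages V₁..V_5 plus 1 source current (V1)
L1: Y=0.000-0.06780j on G[3,1]
C1: Y=0.000+0.0004025j on G[0,4]
R1: Y=0.0008621+0.000j on G[1,5]
I1: z[5]−=1.97, z[3]+=1.97
C2: Y=0.000+0.009650j on G[2,1]
R2: Y=0.1117+0.000j on G[3,0]
C3: Y=0.000+0.03075j on G[4,0]
R3: Y=0.0007874+0.000j on G[2,5]
R4: Y=0.04808+0.000j on G[0,2]
R5: Y=0.01092+0.000j on G[0,5]
R6: Y=0.009346+0.000j on G[0,5]
R7: Y=0.002208+0.000j on G[2,5]
R8: Y=0.2717+0.000j on G[3,2]
R9: Y=0.0009259+0.000j on G[5,2]
V1: row V2−V4=24.8, i_V1 at 2,4
solve → V1=11.57+1.151j, V2=8.905+3.849j, V3=11.18+2.659j, V4=-15.90+3.849j, V5=-76.86+0.6421j
aux → i_V1=-0.1199-0.4952j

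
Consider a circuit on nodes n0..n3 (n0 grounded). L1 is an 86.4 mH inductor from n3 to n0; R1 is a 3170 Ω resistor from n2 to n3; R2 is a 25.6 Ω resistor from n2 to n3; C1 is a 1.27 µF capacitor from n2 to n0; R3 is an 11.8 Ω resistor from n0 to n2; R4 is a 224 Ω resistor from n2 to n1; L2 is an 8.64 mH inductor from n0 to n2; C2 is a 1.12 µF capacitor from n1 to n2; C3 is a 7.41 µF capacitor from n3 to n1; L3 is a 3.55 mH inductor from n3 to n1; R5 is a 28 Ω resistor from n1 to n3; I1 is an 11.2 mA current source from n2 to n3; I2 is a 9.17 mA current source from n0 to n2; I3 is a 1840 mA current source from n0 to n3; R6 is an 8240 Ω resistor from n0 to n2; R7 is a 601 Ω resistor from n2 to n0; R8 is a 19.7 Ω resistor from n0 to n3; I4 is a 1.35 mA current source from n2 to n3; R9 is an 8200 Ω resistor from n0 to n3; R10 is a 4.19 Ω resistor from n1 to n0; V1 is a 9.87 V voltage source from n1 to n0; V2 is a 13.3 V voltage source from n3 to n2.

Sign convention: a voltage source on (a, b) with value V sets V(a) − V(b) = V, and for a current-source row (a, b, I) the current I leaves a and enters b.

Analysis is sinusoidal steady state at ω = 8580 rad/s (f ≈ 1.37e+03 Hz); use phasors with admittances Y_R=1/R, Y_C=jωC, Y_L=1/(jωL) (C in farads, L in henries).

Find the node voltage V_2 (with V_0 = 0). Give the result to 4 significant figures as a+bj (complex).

5.920-1.173j V

MNA unknowns: 3 node voltages V₁..V_3 plus 2 source currents (V1, V2)
L1: Y=0.000-0.001349j on G[3,0]
R1: Y=0.0003155+0.000j on G[2,3]
R2: Y=0.03906+0.000j on G[2,3]
C1: Y=0.000+0.01090j on G[2,0]
R3: Y=0.08475+0.000j on G[0,2]
R4: Y=0.004464+0.000j on G[2,1]
L2: Y=0.000-0.01349j on G[0,2]
C2: Y=0.000+0.009610j on G[1,2]
C3: Y=0.000+0.06358j on G[3,1]
L3: Y=0.000-0.03283j on G[3,1]
R5: Y=0.03571+0.000j on G[1,3]
I1: z[2]−=0.0112, z[3]+=0.0112
I2: z[0]−=0.00917, z[2]+=0.00917
I3: z[0]−=1.84, z[3]+=1.84
R6: Y=0.0001214+0.000j on G[0,2]
R7: Y=0.001664+0.000j on G[2,0]
R8: Y=0.05076+0.000j on G[0,3]
I4: z[2]−=0.00135, z[3]+=0.00135
R9: Y=0.0001220+0.000j on G[0,3]
R10: Y=0.2387+0.000j on G[1,0]
V1: row V1−V0=9.87, i_V1 at 1,0
V2: row V3−V2=13.3, i_V2 at 3,2
solve → V1=9.870+0.000j, V2=5.920-1.173j, V3=19.22-1.173j
aux → i_V1=-1.992+0.2024j, i_V2=-0.01752-0.1600j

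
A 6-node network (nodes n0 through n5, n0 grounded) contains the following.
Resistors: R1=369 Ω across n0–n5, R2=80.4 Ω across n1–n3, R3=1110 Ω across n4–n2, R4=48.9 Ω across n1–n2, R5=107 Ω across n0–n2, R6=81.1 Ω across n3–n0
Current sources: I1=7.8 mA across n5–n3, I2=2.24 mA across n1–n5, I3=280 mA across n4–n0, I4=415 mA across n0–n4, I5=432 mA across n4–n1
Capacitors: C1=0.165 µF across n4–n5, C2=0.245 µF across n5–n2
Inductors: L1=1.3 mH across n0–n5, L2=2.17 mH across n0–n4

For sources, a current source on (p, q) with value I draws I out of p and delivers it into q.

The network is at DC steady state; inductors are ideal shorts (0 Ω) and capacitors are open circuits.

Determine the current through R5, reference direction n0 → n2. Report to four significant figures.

-0.2074 A

Apply KCL at each of the 5 non-ground nodes and solve the resulting linear system.
Node n1: branches {R2, R4, I2, I5} → V_1 = 33.31
Node n2: branches {R3, R4, R5, C2} → V_2 = 22.19
Node n3: branches {R2, I1, R6} → V_3 = 17.04
Node n4: branches {R3, C1, I3, L2, I4, I5} → V_4 = 0.000
Node n5: branches {R1, I1, C1, L1, I2, C2} → V_5 = 0.000
Source currents: i(L1)=0.005560, i(L2)=0.2770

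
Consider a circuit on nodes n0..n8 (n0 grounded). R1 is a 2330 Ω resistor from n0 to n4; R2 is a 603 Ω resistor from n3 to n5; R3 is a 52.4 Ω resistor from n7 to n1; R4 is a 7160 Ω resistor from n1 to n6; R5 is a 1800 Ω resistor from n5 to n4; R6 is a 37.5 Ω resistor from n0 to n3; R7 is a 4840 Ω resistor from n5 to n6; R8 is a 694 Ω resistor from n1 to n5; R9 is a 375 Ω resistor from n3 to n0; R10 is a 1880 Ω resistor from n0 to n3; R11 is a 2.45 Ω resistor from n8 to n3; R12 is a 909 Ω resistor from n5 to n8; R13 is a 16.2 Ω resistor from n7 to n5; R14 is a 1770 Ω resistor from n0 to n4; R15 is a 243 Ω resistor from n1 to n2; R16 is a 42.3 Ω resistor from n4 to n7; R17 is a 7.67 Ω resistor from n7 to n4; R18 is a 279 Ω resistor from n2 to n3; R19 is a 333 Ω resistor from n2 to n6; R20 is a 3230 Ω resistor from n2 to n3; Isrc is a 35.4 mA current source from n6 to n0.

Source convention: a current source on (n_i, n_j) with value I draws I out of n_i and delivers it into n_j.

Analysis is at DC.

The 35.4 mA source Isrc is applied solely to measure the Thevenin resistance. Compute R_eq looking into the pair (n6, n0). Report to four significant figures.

R_eq = 484.4 Ω

MNA unknowns: 8 node voltages V₁..V_8
R1: Y=0.0004292 on G[0,4]
R2: Y=0.001658 on G[3,5]
R3: Y=0.01908 on G[7,1]
R4: Y=0.0001397 on G[1,6]
R5: Y=0.0005556 on G[5,4]
R6: Y=0.02667 on G[0,3]
R7: Y=0.0002066 on G[5,6]
R8: Y=0.001441 on G[1,5]
R9: Y=0.002667 on G[3,0]
R10: Y=0.0005319 on G[0,3]
R11: Y=0.4082 on G[8,3]
R12: Y=0.001100 on G[5,8]
R13: Y=0.06173 on G[7,5]
R14: Y=0.0005650 on G[0,4]
R15: Y=0.004115 on G[1,2]
R16: Y=0.02364 on G[4,7]
R17: Y=0.1304 on G[7,4]
R18: Y=0.003584 on G[2,3]
R19: Y=0.003003 on G[2,6]
R20: Y=0.0003096 on G[2,3]
Isrc: z[6]−=0.0354, z[0]+=0.0354
solve → V1=-4.764, V2=-6.825, V3=-1.044, V4=-4.245, V5=-4.190, V6=-17.15, V7=-4.273, V8=-1.052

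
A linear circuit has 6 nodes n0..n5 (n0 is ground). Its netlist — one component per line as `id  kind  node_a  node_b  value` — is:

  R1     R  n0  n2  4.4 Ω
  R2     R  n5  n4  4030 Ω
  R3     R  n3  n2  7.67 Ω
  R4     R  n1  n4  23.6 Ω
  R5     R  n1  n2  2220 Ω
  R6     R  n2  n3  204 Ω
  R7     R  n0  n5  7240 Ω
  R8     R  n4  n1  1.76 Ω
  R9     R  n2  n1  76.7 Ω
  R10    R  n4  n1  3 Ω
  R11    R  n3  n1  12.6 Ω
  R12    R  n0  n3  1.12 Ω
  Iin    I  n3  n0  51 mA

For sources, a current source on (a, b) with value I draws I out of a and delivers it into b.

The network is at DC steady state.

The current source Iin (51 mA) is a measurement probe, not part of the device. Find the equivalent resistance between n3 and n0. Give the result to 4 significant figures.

R_eq = 1.018 Ω

Apply KCL at each of the 5 non-ground nodes and solve the resulting linear system.
Node n1: branches {R4, R5, R8, R9, R10, R11} → V_1 = -0.04730
Node n2: branches {R1, R3, R5, R6, R9} → V_2 = -0.02038
Node n3: branches {R3, R6, R11, R12, Iin} → V_3 = -0.05193
Node n4: branches {R2, R4, R8, R10} → V_4 = -0.04730
Node n5: branches {R2, R7} → V_5 = -0.03038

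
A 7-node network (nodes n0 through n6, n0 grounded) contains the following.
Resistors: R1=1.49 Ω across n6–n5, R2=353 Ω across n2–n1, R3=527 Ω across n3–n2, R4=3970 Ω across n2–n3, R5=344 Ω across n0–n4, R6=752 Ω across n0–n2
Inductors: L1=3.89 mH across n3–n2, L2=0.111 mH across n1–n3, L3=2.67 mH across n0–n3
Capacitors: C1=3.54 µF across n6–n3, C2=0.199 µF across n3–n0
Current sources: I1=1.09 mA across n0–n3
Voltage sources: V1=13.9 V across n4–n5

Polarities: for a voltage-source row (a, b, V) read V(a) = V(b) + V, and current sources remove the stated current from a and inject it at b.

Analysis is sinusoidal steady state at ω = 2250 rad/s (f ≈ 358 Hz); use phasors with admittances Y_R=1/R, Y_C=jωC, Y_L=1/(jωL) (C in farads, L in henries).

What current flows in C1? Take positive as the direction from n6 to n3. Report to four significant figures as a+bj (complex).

-0.03592-0.01245j A

Element admittances at ω=2250 rad/s:
  Y(R1) = 0.6711+0.000j S between n6,n5
  Y(R2) = 0.002833+0.000j S between n2,n1
  Y(L1) = 0.000-0.1143j S between n3,n2
  Y(R3) = 0.001898+0.000j S between n3,n2
  Y(L2) = 0.000-4.004j S between n1,n3
  Y(C1) = 0.000+0.007965j S between n6,n3
  I1: injects 0.00109 A into n3 (from n0)
  Y(R4) = 0.0002519+0.000j S between n2,n3
  Y(R5) = 0.002907+0.000j S between n0,n4
  Y(R6) = 0.001330+0.000j S between n0,n2
  Y(L3) = 0.000-0.1665j S between n0,n3
  Y(C2) = 0.000+0.0004478j S between n3,n0
  V1: constraint V(n4)−V(n5) = 13.9
Assemble and solve the 7×7 MNA system:
  V(n1)=0.07327-0.2104j  V(n2)=0.07079-0.2111j  V(n3)=0.07327-0.2104j  V(n4)=12.36+4.281j  V(n5)=-1.543+4.281j  V(n6)=-1.489+4.300j
  i(V1)=-0.03592-0.01245j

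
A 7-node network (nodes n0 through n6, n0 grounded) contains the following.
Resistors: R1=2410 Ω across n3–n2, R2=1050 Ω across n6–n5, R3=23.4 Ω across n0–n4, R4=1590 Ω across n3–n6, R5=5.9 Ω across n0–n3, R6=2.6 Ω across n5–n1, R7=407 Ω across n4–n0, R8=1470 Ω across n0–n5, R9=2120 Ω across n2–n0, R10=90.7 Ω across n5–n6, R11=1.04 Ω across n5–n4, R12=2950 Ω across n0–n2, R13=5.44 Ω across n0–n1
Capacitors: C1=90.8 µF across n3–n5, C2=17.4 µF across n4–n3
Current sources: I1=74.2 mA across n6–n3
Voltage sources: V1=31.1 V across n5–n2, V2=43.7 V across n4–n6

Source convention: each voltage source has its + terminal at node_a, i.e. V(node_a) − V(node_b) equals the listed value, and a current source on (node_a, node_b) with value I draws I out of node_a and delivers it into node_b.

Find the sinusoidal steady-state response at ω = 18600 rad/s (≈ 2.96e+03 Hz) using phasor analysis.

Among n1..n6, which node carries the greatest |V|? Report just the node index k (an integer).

Apply KCL at each of the 6 non-ground nodes and solve the resulting linear system.
Node n1: branches {R6, R13} → V_1 = -0.01337+0.02136j
Node n2: branches {R1, R9, R12, V1} → V_2 = -31.12+0.03156j
Node n3: branches {R1, R4, C1, R5, C2, I1} → V_3 = 0.05114-0.0001527j
Node n4: branches {R3, C2, R7, R11, V2} → V_4 = 0.4211-0.08734j
Node n5: branches {R2, C1, R6, R8, R10, R11, V1} → V_5 = -0.01976+0.03156j
Node n6: branches {R2, R4, R10, I1, V2} → V_6 = -43.28-0.08734j
Source currents: i(V1)=-0.03816+3.875e-05j, i(V2)=-0.4712-0.001479j

6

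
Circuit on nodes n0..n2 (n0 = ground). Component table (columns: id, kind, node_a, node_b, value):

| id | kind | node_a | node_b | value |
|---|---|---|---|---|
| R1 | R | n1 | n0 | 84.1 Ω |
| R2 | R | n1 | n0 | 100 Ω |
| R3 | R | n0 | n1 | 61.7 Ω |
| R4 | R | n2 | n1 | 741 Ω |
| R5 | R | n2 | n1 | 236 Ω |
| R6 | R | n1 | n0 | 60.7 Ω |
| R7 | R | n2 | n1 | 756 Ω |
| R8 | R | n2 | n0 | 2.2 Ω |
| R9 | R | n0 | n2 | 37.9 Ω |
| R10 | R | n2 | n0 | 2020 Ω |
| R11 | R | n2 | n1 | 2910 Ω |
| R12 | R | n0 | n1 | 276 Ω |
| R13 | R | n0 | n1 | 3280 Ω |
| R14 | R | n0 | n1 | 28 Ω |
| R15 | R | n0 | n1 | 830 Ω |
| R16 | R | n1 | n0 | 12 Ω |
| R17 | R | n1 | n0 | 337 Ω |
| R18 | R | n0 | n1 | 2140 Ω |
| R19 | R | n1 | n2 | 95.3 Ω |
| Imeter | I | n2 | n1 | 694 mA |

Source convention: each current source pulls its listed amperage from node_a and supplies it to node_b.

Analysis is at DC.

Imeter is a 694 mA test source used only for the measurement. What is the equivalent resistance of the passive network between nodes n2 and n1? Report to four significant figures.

Apply KCL at each of the 2 non-ground nodes and solve the resulting linear system.
Node n1: branches {R1, R2, R3, R4, R5, R6, R7, R11, R12, R13, R14, R15, R16, R17, R18, R19, Imeter} → V_1 = 3.358
Node n2: branches {R4, R5, R7, R8, R9, R10, R11, R19, Imeter} → V_2 = -1.271

R_eq = 6.670 Ω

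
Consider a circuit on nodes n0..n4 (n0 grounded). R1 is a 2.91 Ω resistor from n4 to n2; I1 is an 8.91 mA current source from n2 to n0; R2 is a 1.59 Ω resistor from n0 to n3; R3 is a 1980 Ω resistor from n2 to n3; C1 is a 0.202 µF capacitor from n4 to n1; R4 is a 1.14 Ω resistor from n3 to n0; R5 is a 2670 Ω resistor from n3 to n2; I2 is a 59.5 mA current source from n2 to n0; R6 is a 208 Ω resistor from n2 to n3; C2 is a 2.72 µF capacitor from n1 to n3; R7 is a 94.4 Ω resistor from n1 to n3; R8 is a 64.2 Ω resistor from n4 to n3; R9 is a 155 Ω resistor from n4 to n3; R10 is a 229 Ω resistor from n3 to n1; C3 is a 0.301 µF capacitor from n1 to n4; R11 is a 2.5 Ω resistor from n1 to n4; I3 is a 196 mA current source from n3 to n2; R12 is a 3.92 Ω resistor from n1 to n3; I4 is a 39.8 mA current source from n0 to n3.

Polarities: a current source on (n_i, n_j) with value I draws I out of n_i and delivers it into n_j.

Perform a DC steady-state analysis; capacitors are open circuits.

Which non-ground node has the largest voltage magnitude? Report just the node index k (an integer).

MNA unknowns: 4 node voltages V₁..V_4
R1: Y=0.3436 on G[4,2]
I1: z[2]−=0.00891, z[0]+=0.00891
R2: Y=0.6289 on G[0,3]
R3: Y=0.0005051 on G[2,3]
C1: Y=0.000 on G[4,1]
R4: Y=0.8772 on G[3,0]
R5: Y=0.0003745 on G[3,2]
I2: z[2]−=0.0595, z[0]+=0.0595
R6: Y=0.004808 on G[2,3]
C2: Y=0.000 on G[1,3]
R7: Y=0.01059 on G[1,3]
R8: Y=0.01558 on G[4,3]
R9: Y=0.006452 on G[4,3]
R10: Y=0.004367 on G[3,1]
C3: Y=0.000 on G[1,4]
R11: Y=0.4000 on G[1,4]
I3: z[3]−=0.196, z[2]+=0.196
R12: Y=0.2551 on G[1,3]
I4: z[0]−=0.0398, z[3]+=0.0398
solve → V1=0.3778, V2=1.000, V3=-0.01900, V4=0.6457

2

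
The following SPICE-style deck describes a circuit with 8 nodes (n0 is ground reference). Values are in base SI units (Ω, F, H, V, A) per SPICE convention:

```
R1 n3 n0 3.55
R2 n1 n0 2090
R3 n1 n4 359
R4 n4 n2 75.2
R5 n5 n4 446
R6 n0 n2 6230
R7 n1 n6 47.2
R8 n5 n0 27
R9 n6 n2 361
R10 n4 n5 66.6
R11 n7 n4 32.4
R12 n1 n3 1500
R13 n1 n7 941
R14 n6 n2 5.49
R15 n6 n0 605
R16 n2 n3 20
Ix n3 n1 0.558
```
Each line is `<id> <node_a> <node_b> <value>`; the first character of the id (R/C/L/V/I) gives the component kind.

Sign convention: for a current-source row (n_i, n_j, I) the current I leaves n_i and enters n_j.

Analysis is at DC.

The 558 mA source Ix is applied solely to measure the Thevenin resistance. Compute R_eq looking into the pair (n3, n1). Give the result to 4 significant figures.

Element admittances at DC:
  Y(R1) = 0.2817 S between n3,n0
  Y(R2) = 0.0004785 S between n1,n0
  Y(R3) = 0.002786 S between n1,n4
  Y(R4) = 0.01330 S between n4,n2
  Y(R5) = 0.002242 S between n5,n4
  Y(R6) = 0.0001605 S between n0,n2
  Y(R7) = 0.02119 S between n1,n6
  Y(R8) = 0.03704 S between n5,n0
  Y(R9) = 0.002770 S between n6,n2
  Y(R10) = 0.01502 S between n4,n5
  Y(R11) = 0.03086 S between n7,n4
  Y(R12) = 0.0006667 S between n1,n3
  Y(R13) = 0.001063 S between n1,n7
  Y(R14) = 0.1821 S between n6,n2
  Y(R15) = 0.001653 S between n6,n0
  Y(R16) = 0.05000 S between n2,n3
  Ix: injects 0.558 A into n1 (from n3)
Assemble and solve the 7×7 MNA system:
  V(n1)=30.65  V(n2)=7.853  V(n3)=-0.4360  V(n4)=7.661  V(n5)=2.435  V(n6)=10.11  V(n7)=8.426

R_eq = 55.70 Ω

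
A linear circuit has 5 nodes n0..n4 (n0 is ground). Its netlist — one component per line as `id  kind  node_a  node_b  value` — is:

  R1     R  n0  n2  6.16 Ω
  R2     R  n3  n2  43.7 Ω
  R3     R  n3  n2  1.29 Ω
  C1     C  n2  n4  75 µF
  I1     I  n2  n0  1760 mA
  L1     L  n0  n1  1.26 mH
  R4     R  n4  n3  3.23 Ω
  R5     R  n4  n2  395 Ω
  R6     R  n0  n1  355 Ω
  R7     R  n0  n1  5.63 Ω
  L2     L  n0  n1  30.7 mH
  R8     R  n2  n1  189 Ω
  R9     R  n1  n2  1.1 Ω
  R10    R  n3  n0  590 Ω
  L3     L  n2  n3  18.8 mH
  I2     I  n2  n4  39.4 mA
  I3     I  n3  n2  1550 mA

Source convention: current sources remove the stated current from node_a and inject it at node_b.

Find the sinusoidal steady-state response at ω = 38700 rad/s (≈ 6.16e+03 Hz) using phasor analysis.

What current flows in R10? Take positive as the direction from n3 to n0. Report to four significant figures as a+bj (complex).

-0.01179-0.0003852j A

Element admittances at ω=38700 rad/s:
  Y(R1) = 0.1623+0.000j S between n0,n2
  Y(R2) = 0.02288+0.000j S between n3,n2
  Y(R3) = 0.7752+0.000j S between n3,n2
  Y(C1) = 0.000+2.902j S between n2,n4
  I1: injects 1.76 A into n0 (from n2)
  Y(L1) = 0.000-0.02051j S between n0,n1
  Y(R4) = 0.3096+0.000j S between n4,n3
  Y(R5) = 0.002532+0.000j S between n4,n2
  Y(R6) = 0.002817+0.000j S between n0,n1
  Y(R7) = 0.1776+0.000j S between n0,n1
  Y(L2) = 0.000-0.0008417j S between n0,n1
  Y(R8) = 0.005291+0.000j S between n2,n1
  Y(R9) = 0.9091+0.000j S between n1,n2
  Y(R10) = 0.001695+0.000j S between n3,n0
  Y(L3) = 0.000-0.001374j S between n2,n3
  I2: injects 0.0394 A into n4 (from n2)
  I3: injects 1.55 A into n2 (from n3)
Assemble and solve the 4×4 MNA system:
  V(n1)=-4.643-0.3104j  V(n2)=-5.567-0.2633j  V(n3)=-6.959-0.2273j  V(n4)=-5.578-0.1295j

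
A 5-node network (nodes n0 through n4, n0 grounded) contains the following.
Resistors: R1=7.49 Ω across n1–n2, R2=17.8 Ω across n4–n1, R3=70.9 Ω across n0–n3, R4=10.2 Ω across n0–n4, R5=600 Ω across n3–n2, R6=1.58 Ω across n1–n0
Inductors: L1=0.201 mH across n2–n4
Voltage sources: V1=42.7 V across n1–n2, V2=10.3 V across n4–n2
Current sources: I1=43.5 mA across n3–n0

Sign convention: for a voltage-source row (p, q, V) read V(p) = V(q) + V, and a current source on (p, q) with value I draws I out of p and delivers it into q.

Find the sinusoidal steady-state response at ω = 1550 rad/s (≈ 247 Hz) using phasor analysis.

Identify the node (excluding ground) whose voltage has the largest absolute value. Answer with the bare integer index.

Apply KCL at each of the 4 non-ground nodes and solve the resulting linear system.
Node n1: branches {R1, R2, R6, V1} → V_1 = 4.417+0.000j
Node n2: branches {R1, L1, R5, V1, V2} → V_2 = -38.28+0.000j
Node n3: branches {R3, R5, I1} → V_3 = -6.804+0.000j
Node n4: branches {R2, L1, R4, V2} → V_4 = -27.98+0.000j
Source currents: i(V1)=-10.32+0.000j, i(V2)=4.564+33.06j

2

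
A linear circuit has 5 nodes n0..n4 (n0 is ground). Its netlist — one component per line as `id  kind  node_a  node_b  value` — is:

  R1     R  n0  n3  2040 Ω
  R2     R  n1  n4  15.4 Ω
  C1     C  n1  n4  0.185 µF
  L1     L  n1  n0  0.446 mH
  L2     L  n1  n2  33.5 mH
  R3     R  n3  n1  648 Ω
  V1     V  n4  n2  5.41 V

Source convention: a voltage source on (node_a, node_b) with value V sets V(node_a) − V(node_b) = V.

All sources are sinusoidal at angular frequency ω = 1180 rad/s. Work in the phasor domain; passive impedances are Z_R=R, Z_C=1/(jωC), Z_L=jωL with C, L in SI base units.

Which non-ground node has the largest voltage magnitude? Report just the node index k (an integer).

Apply KCL at each of the 4 non-ground nodes and solve the resulting linear system.
Node n1: branches {R2, C1, L1, L2, R3} → V_1 = 0.000+0.000j
Node n2: branches {L2, V1} → V_2 = -4.702-1.834j
Node n3: branches {R1, R3} → V_3 = 0.000+0.000j
Node n4: branches {R2, C1, V1} → V_4 = 0.7083-1.834j
Source currents: i(V1)=-0.04640+0.1189j

2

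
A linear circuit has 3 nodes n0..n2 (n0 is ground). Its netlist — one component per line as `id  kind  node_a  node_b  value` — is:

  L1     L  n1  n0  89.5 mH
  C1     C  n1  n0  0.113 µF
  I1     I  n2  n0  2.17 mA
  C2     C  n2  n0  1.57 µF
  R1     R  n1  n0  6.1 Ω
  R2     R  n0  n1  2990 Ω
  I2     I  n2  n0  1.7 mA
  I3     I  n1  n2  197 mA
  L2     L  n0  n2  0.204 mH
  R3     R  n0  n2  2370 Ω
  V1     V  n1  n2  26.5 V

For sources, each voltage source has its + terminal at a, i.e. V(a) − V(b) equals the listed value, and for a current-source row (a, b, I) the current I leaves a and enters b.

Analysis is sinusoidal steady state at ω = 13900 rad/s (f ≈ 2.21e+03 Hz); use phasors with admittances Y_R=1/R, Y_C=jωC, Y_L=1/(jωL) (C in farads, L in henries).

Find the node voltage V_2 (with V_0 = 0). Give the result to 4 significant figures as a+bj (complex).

Element admittances at ω=13900 rad/s:
  Y(L1) = 0.000-0.0008038j S between n1,n0
  Y(C1) = 0.000+0.001571j S between n1,n0
  I1: injects 0.00217 A into n0 (from n2)
  Y(C2) = 0.000+0.02182j S between n2,n0
  Y(R1) = 0.1639+0.000j S between n1,n0
  Y(R2) = 0.0003344+0.000j S between n0,n1
  I2: injects 0.0017 A into n0 (from n2)
  I3: injects 0.197 A into n2 (from n1)
  Y(L2) = 0.000-0.3527j S between n0,n2
  Y(R3) = 0.0004219+0.000j S between n0,n2
  V1: constraint V(n1)−V(n2) = 26.5
Assemble and solve the 3×3 MNA system:
  V(n1)=21.28-10.59j  V(n2)=-5.224-10.59j
  i(V1)=-3.700+1.724j

-5.224-10.59j V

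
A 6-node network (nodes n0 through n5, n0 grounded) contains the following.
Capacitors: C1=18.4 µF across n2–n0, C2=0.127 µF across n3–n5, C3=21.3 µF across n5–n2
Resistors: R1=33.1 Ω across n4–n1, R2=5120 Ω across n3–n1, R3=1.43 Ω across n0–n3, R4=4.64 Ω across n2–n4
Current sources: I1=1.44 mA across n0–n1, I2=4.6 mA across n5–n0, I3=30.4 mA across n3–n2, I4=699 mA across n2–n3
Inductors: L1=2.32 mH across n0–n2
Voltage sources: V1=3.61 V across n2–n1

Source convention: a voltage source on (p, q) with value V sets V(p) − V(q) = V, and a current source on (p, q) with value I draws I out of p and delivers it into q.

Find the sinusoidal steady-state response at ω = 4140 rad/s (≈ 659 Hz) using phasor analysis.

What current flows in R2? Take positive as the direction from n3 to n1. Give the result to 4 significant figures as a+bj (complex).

Apply KCL at each of the 5 non-ground nodes and solve the resulting linear system.
Node n1: branches {R1, R2, I1, V1} → V_1 = -3.803-24.47j
Node n2: branches {C1, I3, L1, R4, I4, C3, V1} → V_2 = -0.1928-24.47j
Node n3: branches {R2, I3, R3, I4, C2} → V_3 = 0.9730-0.007703j
Node n4: branches {R1, R4} → V_4 = -0.6366-24.47j
Node n5: branches {I2, C2, C3} → V_5 = -0.1859-24.27j
Source currents: i(V1)=-0.09803-0.004777j

0.0009328+0.004777j A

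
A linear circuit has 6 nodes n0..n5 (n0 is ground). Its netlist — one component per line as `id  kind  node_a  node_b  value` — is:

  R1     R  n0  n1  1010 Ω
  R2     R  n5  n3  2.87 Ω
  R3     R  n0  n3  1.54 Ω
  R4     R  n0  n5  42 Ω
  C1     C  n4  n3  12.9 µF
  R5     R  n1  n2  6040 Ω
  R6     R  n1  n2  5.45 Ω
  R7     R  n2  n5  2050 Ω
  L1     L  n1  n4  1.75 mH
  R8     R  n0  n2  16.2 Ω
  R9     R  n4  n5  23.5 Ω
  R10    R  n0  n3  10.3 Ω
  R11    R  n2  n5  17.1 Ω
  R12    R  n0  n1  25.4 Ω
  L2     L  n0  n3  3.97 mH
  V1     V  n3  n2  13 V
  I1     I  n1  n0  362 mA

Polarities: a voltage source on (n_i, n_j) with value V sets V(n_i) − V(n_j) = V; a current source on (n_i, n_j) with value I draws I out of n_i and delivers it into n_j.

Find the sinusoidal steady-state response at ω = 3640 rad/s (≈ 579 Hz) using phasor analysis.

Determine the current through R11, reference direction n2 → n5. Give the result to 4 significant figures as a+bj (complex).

-0.6012-0.02938j A

Element admittances at ω=3640 rad/s:
  Y(R1) = 0.0009901+0.000j S between n0,n1
  Y(R2) = 0.3484+0.000j S between n5,n3
  Y(R3) = 0.6494+0.000j S between n0,n3
  Y(R4) = 0.02381+0.000j S between n0,n5
  Y(C1) = 0.000+0.04696j S between n4,n3
  Y(R5) = 0.0001656+0.000j S between n1,n2
  Y(R6) = 0.1835+0.000j S between n1,n2
  Y(R7) = 0.0004878+0.000j S between n2,n5
  Y(L1) = 0.000-0.1570j S between n1,n4
  Y(R8) = 0.06173+0.000j S between n0,n2
  Y(R9) = 0.04255+0.000j S between n4,n5
  Y(R10) = 0.09709+0.000j S between n0,n3
  Y(R11) = 0.05848+0.000j S between n2,n5
  Y(R12) = 0.03937+0.000j S between n0,n1
  Y(L2) = 0.000-0.06920j S between n0,n3
  V1: constraint V(n3)−V(n2) = 13
  I1: injects 0.362 A into n0 (from n1)
Assemble and solve the 6×6 MNA system:
  V(n1)=-8.557+1.484j  V(n2)=-11.98-0.001339j  V(n3)=1.023-0.001339j  V(n4)=-10.68+5.591j  V(n5)=-1.698+0.5010j
  i(V1)=-1.974-0.3026j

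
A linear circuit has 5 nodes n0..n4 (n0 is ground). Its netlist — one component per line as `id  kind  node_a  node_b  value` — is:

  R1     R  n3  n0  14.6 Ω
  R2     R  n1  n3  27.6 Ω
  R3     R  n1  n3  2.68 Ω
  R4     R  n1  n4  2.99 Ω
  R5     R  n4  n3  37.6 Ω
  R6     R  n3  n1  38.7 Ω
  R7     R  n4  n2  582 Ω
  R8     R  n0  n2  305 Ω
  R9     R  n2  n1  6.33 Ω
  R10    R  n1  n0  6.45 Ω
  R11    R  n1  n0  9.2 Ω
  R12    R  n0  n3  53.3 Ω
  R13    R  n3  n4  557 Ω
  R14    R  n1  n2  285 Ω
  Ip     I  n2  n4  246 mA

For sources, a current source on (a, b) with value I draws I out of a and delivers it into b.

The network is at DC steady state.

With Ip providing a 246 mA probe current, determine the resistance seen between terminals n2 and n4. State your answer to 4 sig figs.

Element admittances at DC:
  Y(R1) = 0.06849 S between n3,n0
  Y(R2) = 0.03623 S between n1,n3
  Y(R3) = 0.3731 S between n1,n3
  Y(R4) = 0.3344 S between n1,n4
  Y(R5) = 0.02660 S between n4,n3
  Y(R6) = 0.02584 S between n3,n1
  Y(R7) = 0.001718 S between n4,n2
  Y(R8) = 0.003279 S between n0,n2
  Y(R9) = 0.1580 S between n2,n1
  Y(R10) = 0.1550 S between n1,n0
  Y(R11) = 0.1087 S between n1,n0
  Y(R12) = 0.01876 S between n0,n3
  Y(R13) = 0.001795 S between n3,n4
  Y(R14) = 0.003509 S between n1,n2
  Ip: injects 0.246 A into n4 (from n2)
Assemble and solve the 4×4 MNA system:
  V(n1)=0.005308  V(n2)=-1.466  V(n3)=0.03902  V(n4)=0.6758

R_eq = 8.704 Ω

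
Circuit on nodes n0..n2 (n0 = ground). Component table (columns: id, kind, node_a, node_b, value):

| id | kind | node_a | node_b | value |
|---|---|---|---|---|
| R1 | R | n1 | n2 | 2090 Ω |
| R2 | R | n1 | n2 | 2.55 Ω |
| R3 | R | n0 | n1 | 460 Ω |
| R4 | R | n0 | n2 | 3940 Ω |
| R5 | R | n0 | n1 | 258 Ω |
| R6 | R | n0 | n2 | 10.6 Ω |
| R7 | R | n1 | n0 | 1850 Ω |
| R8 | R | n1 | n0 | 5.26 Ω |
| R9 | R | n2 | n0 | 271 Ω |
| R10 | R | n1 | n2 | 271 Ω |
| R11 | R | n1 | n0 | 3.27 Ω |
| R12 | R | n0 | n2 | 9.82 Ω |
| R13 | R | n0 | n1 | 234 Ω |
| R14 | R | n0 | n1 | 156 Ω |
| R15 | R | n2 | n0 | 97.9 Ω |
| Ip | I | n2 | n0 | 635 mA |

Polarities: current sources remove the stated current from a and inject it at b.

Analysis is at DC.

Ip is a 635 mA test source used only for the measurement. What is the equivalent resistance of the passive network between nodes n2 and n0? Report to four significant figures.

R_eq = 2.304 Ω

MNA unknowns: 2 node voltages V₁..V_2
R1: Y=0.0004785 on G[1,2]
R2: Y=0.3922 on G[1,2]
R3: Y=0.002174 on G[0,1]
R4: Y=0.0002538 on G[0,2]
R5: Y=0.003876 on G[0,1]
R6: Y=0.09434 on G[0,2]
R7: Y=0.0005405 on G[1,0]
R8: Y=0.1901 on G[1,0]
R9: Y=0.003690 on G[2,0]
R10: Y=0.003690 on G[1,2]
R11: Y=0.3058 on G[1,0]
R12: Y=0.1018 on G[0,2]
R13: Y=0.004274 on G[0,1]
R14: Y=0.006410 on G[0,1]
R15: Y=0.01021 on G[2,0]
Ip: z[2]−=0.635, z[0]+=0.635
solve → V1=-0.6376, V2=-1.463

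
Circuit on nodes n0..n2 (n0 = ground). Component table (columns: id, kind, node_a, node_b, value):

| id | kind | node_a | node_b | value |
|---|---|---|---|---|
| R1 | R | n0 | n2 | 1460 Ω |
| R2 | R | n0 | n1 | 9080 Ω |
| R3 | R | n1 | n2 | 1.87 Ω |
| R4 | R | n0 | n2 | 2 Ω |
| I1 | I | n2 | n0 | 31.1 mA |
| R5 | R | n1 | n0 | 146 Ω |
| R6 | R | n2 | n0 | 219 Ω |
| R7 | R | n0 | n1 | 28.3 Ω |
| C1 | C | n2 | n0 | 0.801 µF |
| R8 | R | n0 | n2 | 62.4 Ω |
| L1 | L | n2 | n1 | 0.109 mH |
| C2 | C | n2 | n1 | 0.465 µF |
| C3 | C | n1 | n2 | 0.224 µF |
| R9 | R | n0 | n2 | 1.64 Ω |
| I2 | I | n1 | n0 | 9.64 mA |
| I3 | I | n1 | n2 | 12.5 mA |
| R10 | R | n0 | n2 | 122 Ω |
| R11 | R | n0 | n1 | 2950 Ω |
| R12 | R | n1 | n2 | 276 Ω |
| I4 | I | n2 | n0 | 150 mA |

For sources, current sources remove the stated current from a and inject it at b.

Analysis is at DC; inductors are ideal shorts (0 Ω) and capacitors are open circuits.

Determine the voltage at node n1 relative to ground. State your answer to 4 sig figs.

Apply KCL at each of the 2 non-ground nodes and solve the resulting linear system.
Node n1: branches {R2, R3, R5, R7, L1, C2, C3, I2, I3, R11, R12} → V_1 = -0.1614
Node n2: branches {R1, R3, R4, I1, R6, C1, R8, L1, C2, C3, R9, I3, R10, R12, I4} → V_2 = -0.1614
Source currents: i(L1)=0.01526

-0.1614 V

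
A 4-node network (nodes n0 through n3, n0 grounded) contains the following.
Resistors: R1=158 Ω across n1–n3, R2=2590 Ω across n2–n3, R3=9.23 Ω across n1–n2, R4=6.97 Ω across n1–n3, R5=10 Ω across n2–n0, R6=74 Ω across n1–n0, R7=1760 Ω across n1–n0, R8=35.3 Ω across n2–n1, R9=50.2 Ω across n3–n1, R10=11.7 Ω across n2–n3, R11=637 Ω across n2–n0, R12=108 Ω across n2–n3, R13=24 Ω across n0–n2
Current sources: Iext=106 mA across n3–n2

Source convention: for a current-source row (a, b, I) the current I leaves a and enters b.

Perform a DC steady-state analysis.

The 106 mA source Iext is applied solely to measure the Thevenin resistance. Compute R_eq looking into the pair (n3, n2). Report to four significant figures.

R_eq = 5.727 Ω

Apply KCL at each of the 3 non-ground nodes and solve the resulting linear system.
Node n1: branches {R1, R3, R4, R6, R7, R8, R9} → V_1 = -0.2939
Node n2: branches {R2, R3, R5, R8, R10, R11, R12, R13, Iext} → V_2 = 0.02889
Node n3: branches {R1, R2, R4, R9, R10, R12, Iext} → V_3 = -0.5782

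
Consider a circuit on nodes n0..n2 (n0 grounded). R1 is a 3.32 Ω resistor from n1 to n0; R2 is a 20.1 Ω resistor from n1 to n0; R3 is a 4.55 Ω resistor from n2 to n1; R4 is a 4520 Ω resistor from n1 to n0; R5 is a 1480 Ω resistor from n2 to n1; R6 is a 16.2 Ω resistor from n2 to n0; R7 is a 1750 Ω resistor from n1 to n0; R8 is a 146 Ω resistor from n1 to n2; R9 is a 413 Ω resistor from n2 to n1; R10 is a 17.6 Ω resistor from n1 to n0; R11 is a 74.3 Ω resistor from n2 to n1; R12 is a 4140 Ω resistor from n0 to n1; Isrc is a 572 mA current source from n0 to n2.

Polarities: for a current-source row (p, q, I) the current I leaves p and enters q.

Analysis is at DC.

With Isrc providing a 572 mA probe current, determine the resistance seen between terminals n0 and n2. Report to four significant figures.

R_eq = 4.668 Ω

Element admittances at DC:
  Y(R1) = 0.3012 S between n1,n0
  Y(R2) = 0.04975 S between n1,n0
  Y(R3) = 0.2198 S between n2,n1
  Y(R4) = 0.0002212 S between n1,n0
  Y(R5) = 0.0006757 S between n2,n1
  Y(R6) = 0.06173 S between n2,n0
  Y(R7) = 0.0005714 S between n1,n0
  Y(R8) = 0.006849 S between n1,n2
  Y(R9) = 0.002421 S between n2,n1
  Y(R10) = 0.05682 S between n1,n0
  Y(R11) = 0.01346 S between n2,n1
  Y(R12) = 0.0002415 S between n0,n1
  Isrc: injects 0.572 A into n2 (from n0)
Assemble and solve the 2×2 MNA system:
  V(n1)=0.9960  V(n2)=2.670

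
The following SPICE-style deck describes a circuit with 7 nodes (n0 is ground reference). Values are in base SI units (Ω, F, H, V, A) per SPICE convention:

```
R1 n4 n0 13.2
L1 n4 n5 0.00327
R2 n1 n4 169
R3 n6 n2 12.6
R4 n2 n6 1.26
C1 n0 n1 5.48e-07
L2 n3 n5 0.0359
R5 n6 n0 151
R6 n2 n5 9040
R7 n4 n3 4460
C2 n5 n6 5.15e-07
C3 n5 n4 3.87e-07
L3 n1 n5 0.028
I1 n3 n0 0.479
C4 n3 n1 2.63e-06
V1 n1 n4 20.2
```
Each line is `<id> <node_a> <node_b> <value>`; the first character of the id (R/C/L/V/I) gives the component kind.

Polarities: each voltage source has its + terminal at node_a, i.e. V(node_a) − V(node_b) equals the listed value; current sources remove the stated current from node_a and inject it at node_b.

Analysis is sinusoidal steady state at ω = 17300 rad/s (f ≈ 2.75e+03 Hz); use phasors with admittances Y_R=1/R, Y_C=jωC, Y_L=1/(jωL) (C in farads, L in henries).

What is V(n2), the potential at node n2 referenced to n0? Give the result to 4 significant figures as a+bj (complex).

MNA unknowns: 6 node voltages V₁..V_6 plus 1 source current (V1)
R1: Y=0.07576+0.000j on G[4,0]
L1: Y=0.000-0.01768j on G[4,5]
R2: Y=0.005917+0.000j on G[1,4]
R3: Y=0.07937+0.000j on G[6,2]
R4: Y=0.7937+0.000j on G[2,6]
C1: Y=0.000+0.009480j on G[0,1]
L2: Y=0.000-0.001610j on G[3,5]
R5: Y=0.006623+0.000j on G[6,0]
R6: Y=0.0001106+0.000j on G[2,5]
R7: Y=0.0002242+0.000j on G[4,3]
C2: Y=0.000+0.008910j on G[5,6]
C3: Y=0.000+0.006695j on G[5,4]
L3: Y=0.000-0.002064j on G[1,5]
I1: z[3]−=0.479, z[0]+=0.479
C4: Y=0.000+0.04550j on G[3,1]
V1: row V1−V4=20.2, i_V1 at 1,4
solve → V1=13.76-1.656j, V2=-1.083-0.7607j, V3=14.27+9.302j, V4=-6.435-1.656j, V5=-1.659+0.03725j, V6=-1.083-0.7608j
aux → i_V1=-0.6303-0.07546j

-1.083-0.7607j V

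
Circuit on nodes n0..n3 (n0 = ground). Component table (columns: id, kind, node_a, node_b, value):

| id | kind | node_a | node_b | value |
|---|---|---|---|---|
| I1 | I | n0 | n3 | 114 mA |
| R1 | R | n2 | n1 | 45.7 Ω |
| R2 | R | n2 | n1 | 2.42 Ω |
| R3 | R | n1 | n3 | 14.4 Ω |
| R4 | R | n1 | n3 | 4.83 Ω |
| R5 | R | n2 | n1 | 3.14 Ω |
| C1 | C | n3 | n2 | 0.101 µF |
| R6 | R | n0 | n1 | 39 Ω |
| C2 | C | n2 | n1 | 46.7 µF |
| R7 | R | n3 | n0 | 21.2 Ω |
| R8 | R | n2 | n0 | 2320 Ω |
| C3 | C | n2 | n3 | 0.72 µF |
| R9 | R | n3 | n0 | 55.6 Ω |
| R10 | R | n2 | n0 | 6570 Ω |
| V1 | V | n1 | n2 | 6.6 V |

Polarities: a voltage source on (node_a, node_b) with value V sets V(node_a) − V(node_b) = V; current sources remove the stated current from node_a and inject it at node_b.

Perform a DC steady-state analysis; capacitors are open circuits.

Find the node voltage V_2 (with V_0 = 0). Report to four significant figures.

-5.383 V

Apply KCL at each of the 3 non-ground nodes and solve the resulting linear system.
Node n1: branches {R1, R2, R3, R4, R5, R6, C2, V1} → V_1 = 1.217
Node n2: branches {R1, R2, R5, C1, C2, R8, C3, R10, V1} → V_2 = -5.383
Node n3: branches {I1, R3, R4, C1, R7, C3, R9} → V_3 = 1.319
Source currents: i(V1)=-4.977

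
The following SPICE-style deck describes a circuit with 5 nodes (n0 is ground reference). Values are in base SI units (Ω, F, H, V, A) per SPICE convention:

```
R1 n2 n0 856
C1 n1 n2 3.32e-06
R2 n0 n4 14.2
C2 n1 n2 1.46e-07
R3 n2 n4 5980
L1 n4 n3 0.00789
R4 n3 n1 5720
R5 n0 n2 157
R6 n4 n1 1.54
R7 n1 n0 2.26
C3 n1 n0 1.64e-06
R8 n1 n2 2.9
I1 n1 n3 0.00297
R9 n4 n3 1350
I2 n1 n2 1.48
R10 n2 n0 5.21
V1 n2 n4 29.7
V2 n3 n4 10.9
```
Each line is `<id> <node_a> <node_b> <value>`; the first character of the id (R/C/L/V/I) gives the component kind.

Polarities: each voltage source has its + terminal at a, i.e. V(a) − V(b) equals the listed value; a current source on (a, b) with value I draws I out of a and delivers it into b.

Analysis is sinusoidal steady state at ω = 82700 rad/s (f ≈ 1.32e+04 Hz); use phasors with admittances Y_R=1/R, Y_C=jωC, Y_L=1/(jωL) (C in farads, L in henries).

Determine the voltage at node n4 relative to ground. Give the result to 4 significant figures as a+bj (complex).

Apply KCL at each of the 4 non-ground nodes and solve the resulting linear system.
Node n1: branches {C1, C2, R4, R6, R7, C3, R8, I1, I2} → V_1 = -3.349+2.355j
Node n2: branches {R1, C1, C2, R3, R5, R8, I2, R10, V1} → V_2 = 14.42-2.177j
Node n3: branches {L1, R4, I1, R9, V2} → V_3 = -4.377-2.177j
Node n4: branches {R2, R3, L1, R6, R9, V1, V2} → V_4 = -15.28-2.177j
Source currents: i(V1)=-8.829-3.097j, i(V2)=-0.004924+0.01750j

-15.28-2.177j V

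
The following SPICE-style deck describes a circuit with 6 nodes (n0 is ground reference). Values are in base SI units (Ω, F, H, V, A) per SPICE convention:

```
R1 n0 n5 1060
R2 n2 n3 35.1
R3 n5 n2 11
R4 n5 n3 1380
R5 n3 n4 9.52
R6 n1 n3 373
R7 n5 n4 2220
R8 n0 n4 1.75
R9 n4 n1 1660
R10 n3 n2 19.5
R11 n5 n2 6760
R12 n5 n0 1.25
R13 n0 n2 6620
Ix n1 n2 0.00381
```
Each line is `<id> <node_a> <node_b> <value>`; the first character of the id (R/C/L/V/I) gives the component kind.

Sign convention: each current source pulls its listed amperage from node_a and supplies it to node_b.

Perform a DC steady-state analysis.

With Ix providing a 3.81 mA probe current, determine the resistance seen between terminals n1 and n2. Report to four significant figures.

Apply KCL at each of the 5 non-ground nodes and solve the resulting linear system.
Node n1: branches {R6, R9, Ix} → V_1 = -1.169
Node n2: branches {R2, R3, R10, R11, R13, Ix} → V_2 = 0.01848
Node n3: branches {R2, R4, R5, R6, R10} → V_3 = -0.01028
Node n4: branches {R5, R7, R8, R9} → V_4 = -0.002633
Node n5: branches {R1, R3, R4, R7, R11, R12} → V_5 = 0.001875

R_eq = 311.7 Ω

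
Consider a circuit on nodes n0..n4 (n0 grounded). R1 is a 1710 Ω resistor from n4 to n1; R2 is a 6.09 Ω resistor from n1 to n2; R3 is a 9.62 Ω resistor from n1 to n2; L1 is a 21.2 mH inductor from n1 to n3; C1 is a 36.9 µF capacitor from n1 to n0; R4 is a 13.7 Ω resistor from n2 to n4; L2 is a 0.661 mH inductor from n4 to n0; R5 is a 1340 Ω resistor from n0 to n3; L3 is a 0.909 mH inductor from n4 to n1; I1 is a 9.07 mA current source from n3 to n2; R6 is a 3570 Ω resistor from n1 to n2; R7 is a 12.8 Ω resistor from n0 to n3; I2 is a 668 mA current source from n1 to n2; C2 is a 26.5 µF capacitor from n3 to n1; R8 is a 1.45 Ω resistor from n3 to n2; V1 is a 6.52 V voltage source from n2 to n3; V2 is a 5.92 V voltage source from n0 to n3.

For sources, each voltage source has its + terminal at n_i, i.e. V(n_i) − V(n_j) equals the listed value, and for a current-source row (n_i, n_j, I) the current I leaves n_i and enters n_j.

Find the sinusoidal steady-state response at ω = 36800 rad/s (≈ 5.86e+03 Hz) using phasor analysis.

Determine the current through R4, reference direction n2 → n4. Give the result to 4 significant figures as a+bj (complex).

0.06020-0.05803j A

Element admittances at ω=36800 rad/s:
  Y(R1) = 0.0005848+0.000j S between n4,n1
  Y(R2) = 0.1642+0.000j S between n1,n2
  Y(R3) = 0.1040+0.000j S between n1,n2
  Y(L1) = 0.000-0.001282j S between n1,n3
  Y(C1) = 0.000+1.358j S between n1,n0
  Y(R4) = 0.07299+0.000j S between n2,n4
  Y(L2) = 0.000-0.04111j S between n4,n0
  Y(R5) = 0.0007463+0.000j S between n0,n3
  Y(L3) = 0.000-0.02989j S between n4,n1
  I1: injects 0.00907 A into n2 (from n3)
  Y(R6) = 0.0002801+0.000j S between n1,n2
  Y(R7) = 0.07812+0.000j S between n0,n3
  I2: injects 0.668 A into n2 (from n1)
  Y(C2) = 0.000+0.9752j S between n3,n1
  Y(R8) = 0.6897+0.000j S between n3,n2
  V1: constraint V(n2)−V(n3) = 6.52
  V2: constraint V(n0)−V(n3) = 5.92
Assemble and solve the 6×6 MNA system:
  V(n1)=-2.492-0.08128j  V(n2)=0.6000+0.000j  V(n3)=-5.920+0.000j  V(n4)=-0.2248+0.7950j
  i(V1)=-4.710+0.03621j  i(V2)=-0.3239-3.375j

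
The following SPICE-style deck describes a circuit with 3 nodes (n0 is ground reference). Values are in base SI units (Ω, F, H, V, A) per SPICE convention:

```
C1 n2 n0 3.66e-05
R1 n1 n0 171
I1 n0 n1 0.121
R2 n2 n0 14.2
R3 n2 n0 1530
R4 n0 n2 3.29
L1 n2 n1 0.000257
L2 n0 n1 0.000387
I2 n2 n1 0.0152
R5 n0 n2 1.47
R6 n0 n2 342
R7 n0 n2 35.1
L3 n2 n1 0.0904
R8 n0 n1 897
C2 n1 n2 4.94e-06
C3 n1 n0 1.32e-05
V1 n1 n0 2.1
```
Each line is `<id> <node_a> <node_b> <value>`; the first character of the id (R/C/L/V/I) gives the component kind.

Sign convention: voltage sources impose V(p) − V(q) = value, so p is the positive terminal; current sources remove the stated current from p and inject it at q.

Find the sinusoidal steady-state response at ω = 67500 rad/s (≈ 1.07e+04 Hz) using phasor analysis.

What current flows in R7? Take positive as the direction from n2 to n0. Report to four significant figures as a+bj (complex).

0.005138+0.002191j A

Apply KCL at each of the 2 non-ground nodes and solve the resulting linear system.
Node n1: branches {R1, I1, L1, L2, I2, L3, R8, C2, C3, V1} → V_1 = 2.100+0.000j
Node n2: branches {C1, R2, R3, R4, L1, I2, R5, R6, R7, L3, C2} → V_2 = 0.1804+0.07690j
Source currents: i(V1)=0.1004-2.320j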